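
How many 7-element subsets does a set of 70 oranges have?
C(70,7) = 70!/(7!×63!) = 1198774720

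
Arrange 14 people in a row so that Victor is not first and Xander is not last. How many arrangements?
By inclusion-exclusion: 14! - 2×(14-1)! + (14-2)! = 87178291200 - 12454041600 + 479001600 = 75203251200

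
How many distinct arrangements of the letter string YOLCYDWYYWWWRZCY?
16! / (1! × 1! × 1! × 5! × 1! × 1! × 2! × 4!) = 3632428800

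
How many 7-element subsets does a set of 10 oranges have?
C(10,7) = 10!/(7!×3!) = 120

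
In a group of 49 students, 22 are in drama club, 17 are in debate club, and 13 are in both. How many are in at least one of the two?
|A∪B| = |A| + |B| - |A∩B| = 22 + 17 - 13 = 26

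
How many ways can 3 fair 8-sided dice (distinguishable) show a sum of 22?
Coefficient of x^22 in (x + x² + ... + x^8)^3. By inclusion-exclusion on dice exceeding 8: Σ_j (-1)^j C(3,j)·C(22-1-8j, 2) = C(3,0)·C(21,2) - C(3,1)·C(13,2) + C(3,2)·C(5,2) = 1·210 - 3·78 + 3·10 = 6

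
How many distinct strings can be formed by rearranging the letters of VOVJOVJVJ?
9! / (3! × 4! × 2!) = 1260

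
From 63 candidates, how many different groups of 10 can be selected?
C(63,10) = 63!/(10!×53!) = 127805525001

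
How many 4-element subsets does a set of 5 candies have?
C(5,4) = 5!/(4!×1!) = 5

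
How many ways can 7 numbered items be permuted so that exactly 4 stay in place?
Choose the 4 fixed points C(7,4) = 35, derange the rest: !3 = Σ_{j=0}^{3} (-1)^j·3!/j! = 6 - 6 + 3 - 1 = 2. Product = 35 × 2 = 70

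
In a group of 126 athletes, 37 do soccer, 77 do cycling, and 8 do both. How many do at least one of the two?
|A∪B| = |A| + |B| - |A∩B| = 37 + 77 - 8 = 106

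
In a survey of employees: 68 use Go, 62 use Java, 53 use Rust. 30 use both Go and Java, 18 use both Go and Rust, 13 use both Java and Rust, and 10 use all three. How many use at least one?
|A∪B∪C| = 68+62+53-30-18-13+10 = 132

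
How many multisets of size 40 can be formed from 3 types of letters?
C(40+3-1, 3-1) = C(42, 2) = 861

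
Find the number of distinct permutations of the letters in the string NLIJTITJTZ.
10! / (1! × 1! × 1! × 2! × 2! × 3!) = 151200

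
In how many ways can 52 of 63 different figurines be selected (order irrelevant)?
C(63,52) = 63!/(52!×11!) = 615790256823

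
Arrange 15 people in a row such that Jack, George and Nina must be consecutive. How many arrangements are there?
Treat the 3 as one block: (15-3+1)! × 3! = 6227020800 × 6 = 37362124800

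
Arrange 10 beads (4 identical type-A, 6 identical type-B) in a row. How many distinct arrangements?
10! / (4! × 6!) = 210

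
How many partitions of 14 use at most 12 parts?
By conjugation, equals partitions of 14 into parts ≤ 12. Let r_j(i) = number of partitions of i into parts ≤ j, for i = 0..14. r_1(i) = 1 for all i; r_j(i) = r_{j-1}(i) + r_j(i-j). Rows j = 2..12: ≤2: 1 1 2 2 3 3 4 4 5 5 6 6 7 7 8; ≤3: 1 1 2 3 4 5 7 8 10 12 14 16 19 21 24; ≤4: 1 1 2 3 5 6 9 11 15 18 23 27 34 39 47; ≤5: 1 1 2 3 5 7 10 13 18 23 30 37 47 57 70; ≤6: 1 1 2 3 5 7 11 14 20 26 35 44 58 71 90; ≤7: 1 1 2 3 5 7 11 15 21 28 38 49 65 82 105; ≤8: 1 1 2 3 5 7 11 15 22 29 40 52 70 89 116; ≤9: 1 1 2 3 5 7 11 15 22 30 41 54 73 94 123; ≤10: 1 1 2 3 5 7 11 15 22 30 42 55 75 97 128; ≤11: 1 1 2 3 5 7 11 15 22 30 42 56 76 99 131; ≤12: 1 1 2 3 5 7 11 15 22 30 42 56 77 100 133. r_12(14) = 133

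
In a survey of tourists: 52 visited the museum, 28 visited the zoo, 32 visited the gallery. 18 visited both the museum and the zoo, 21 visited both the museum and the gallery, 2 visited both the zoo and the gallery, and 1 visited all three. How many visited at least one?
|A∪B∪C| = 52+28+32-18-21-2+1 = 72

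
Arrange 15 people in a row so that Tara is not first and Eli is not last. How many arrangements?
By inclusion-exclusion: 15! - 2×(15-1)! + (15-2)! = 1307674368000 - 174356582400 + 6227020800 = 1139544806400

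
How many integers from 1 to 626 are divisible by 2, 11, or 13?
⌊626/2⌋+⌊626/11⌋+⌊626/13⌋ - ⌊626/22⌋-⌊626/26⌋-⌊626/143⌋ + ⌊626/286⌋ = 313+56+48 - 28-24-4 + 2 = 363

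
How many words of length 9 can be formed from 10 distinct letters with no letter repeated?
P(10,9) = 10!/(10-9)! = 3628800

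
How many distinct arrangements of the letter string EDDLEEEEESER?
12! / (7! × 1! × 2! × 1! × 1!) = 47520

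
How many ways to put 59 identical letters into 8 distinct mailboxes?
C(59+8-1, 8-1) = C(66, 7) = 778789440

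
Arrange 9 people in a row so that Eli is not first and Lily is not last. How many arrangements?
By inclusion-exclusion: 9! - 2×(9-1)! + (9-2)! = 362880 - 80640 + 5040 = 287280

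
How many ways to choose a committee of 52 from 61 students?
C(61,52) = 61!/(52!×9!) = 17341763505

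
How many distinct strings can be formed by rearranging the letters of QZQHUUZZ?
8! / (1! × 2! × 2! × 3!) = 1680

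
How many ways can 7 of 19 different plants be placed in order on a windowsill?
P(19,7) = 19!/(19-7)! = 253955520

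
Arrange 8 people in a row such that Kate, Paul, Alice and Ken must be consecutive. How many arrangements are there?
Treat the 4 as one block: (8-4+1)! × 4! = 120 × 24 = 2880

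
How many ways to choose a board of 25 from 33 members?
C(33,25) = 33!/(25!×8!) = 13884156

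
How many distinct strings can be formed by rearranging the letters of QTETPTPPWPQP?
12! / (1! × 1! × 5! × 2! × 3!) = 332640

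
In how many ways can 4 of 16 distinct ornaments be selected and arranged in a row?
P(16,4) = 16!/(16-4)! = 43680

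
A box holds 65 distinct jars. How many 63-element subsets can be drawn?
C(65,63) = 65!/(63!×2!) = 2080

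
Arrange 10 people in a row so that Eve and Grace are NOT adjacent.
Total - adjacent = 10! - (10-1)!×2 = 3628800 - 725760 = 2903040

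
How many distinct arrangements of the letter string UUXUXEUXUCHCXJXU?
16! / (5! × 1! × 6! × 1! × 2! × 1!) = 121080960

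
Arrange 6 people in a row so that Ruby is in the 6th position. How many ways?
Fix one position: (6-1)! = 120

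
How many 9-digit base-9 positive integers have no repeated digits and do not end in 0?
Last digit: 8 nonzero choices. First digit: 7 (nonzero, ≠last). Middle 7: P(7,7) = 5040. Total = 282240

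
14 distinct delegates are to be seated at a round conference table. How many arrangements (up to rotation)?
Circular: fix one position, arrange the rest. (14-1)! = 6227020800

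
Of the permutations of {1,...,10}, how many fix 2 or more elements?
Exactly j fixed points: C(10,j)·!(10-j); sum over j ≥ 2 (derangement numbers via !m = (m-1)·(!(m-1) + !(m-2)): !0..!8 = 1, 0, 1, 2, 9, 44, 265, 1854, 14833). Σ_{j=2}^{10} C(10,j)·!(10-j) = C(10,2)·!8 + C(10,3)·!7 + C(10,4)·!6 + C(10,5)·!5 + C(10,6)·!4 + C(10,7)·!3 + C(10,8)·!2 + C(10,9)·!1 + C(10,10)·!0 = 45·14833 + 120·1854 + 210·265 + 252·44 + 210·9 + 120·2 + 45·1 + 10·0 + 1·1 = 958879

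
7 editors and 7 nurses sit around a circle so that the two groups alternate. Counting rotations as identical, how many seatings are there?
Fix one of the editors: (7-1)! ways for the remaining editors, × 7! ways for the nurses = 720 × 5040 = 3628800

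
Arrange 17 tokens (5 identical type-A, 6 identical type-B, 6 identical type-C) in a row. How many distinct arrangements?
17! / (5! × 6! × 6!) = 5717712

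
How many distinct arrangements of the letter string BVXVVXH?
7! / (1! × 2! × 3! × 1!) = 420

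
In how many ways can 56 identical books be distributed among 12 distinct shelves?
C(56+12-1, 12-1) = C(67, 11) = 1285063345176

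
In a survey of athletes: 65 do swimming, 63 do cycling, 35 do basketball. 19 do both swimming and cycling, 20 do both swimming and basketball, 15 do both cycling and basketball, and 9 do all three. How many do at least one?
|A∪B∪C| = 65+63+35-19-20-15+9 = 118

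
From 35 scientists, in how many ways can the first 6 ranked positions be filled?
P(35,6) = 35!/(35-6)! = 1168675200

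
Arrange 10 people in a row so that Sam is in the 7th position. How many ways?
Fix one position: (10-1)! = 362880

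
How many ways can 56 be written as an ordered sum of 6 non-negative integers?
C(56+6-1, 6-1) = C(61, 5) = 5949147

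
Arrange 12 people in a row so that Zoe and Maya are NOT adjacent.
Total - adjacent = 12! - (12-1)!×2 = 479001600 - 79833600 = 399168000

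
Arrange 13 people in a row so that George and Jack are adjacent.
Treat as block: (13-1)! × 2! = 479001600 × 2 = 958003200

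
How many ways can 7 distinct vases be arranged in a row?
7! = 5040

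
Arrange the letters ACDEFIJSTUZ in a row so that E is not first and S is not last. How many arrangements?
By inclusion-exclusion: 11! - 2×(11-1)! + (11-2)! = 39916800 - 7257600 + 362880 = 33022080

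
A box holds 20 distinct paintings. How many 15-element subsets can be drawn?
C(20,15) = 20!/(15!×5!) = 15504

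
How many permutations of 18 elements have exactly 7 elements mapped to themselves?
Choose the 7 fixed points C(18,7) = 31824, derange the rest: !11 = Σ_{j=0}^{11} (-1)^j·11!/j! = 39916800 - 39916800 + 19958400 - 6652800 + 1663200 - 332640 + 55440 - 7920 + 990 - 110 + 11 - 1 = 14684570. Product = 31824 × 14684570 = 467321755680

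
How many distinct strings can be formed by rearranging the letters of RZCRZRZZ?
8! / (3! × 4! × 1!) = 280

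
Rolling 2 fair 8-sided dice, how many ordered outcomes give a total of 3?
Coefficient of x^3 in (x + x² + ... + x^8)^2. By inclusion-exclusion on dice exceeding 8: Σ_j (-1)^j C(2,j)·C(3-1-8j, 1) = C(2,0)·C(2,1) = 1·2 = 2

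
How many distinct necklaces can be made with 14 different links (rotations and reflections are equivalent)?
(14-1)!/2 = 6227020800/2 = 3113510400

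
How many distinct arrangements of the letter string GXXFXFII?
8! / (2! × 2! × 1! × 3!) = 1680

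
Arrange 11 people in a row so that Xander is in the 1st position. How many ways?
Fix one position: (11-1)! = 3628800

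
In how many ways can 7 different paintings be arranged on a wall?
7! = 5040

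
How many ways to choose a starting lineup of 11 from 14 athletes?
C(14,11) = 14!/(11!×3!) = 364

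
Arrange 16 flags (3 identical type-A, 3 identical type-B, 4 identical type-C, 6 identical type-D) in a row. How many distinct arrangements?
16! / (3! × 3! × 4! × 6!) = 33633600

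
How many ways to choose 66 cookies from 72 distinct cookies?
C(72,66) = 72!/(66!×6!) = 156238908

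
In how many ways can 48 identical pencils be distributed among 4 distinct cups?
C(48+4-1, 4-1) = C(51, 3) = 20825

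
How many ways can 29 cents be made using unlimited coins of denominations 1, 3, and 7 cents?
Coefficient of x^29 in 1/(1-x^1) · 1/(1-x^3) · 1/(1-x^7). Case on j = number of 7-cent coins (j = 0..4); remainder r = 29 - 7j is made from {1,3} in ⌊r/3⌋+1 ways. r = 29, 22, 15, 8, 1 → 10 + 8 + 6 + 3 + 1 = 28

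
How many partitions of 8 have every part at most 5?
Let r_j(i) = number of partitions of i into parts ≤ j, for i = 0..8. r_1(i) = 1 for all i; r_j(i) = r_{j-1}(i) + r_j(i-j). Rows j = 2..5: ≤2: 1 1 2 2 3 3 4 4 5; ≤3: 1 1 2 3 4 5 7 8 10; ≤4: 1 1 2 3 5 6 9 11 15; ≤5: 1 1 2 3 5 7 10 13 18. r_5(8) = 18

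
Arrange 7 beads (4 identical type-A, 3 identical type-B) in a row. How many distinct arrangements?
7! / (4! × 3!) = 35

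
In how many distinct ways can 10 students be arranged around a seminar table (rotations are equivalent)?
Circular: fix one position, arrange the rest. (10-1)! = 362880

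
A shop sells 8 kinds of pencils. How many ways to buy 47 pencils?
C(47+8-1, 8-1) = C(54, 7) = 177100560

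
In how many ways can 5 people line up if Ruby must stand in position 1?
Fix one position: (5-1)! = 24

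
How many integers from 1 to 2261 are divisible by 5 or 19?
⌊2261/5⌋ + ⌊2261/19⌋ - ⌊2261/95⌋ = 452 + 119 - 23 = 548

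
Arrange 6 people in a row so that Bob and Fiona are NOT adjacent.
Total - adjacent = 6! - (6-1)!×2 = 720 - 240 = 480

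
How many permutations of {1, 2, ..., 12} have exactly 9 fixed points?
Choose the 9 fixed points C(12,9) = 220, derange the rest: !3 = Σ_{j=0}^{3} (-1)^j·3!/j! = 6 - 6 + 3 - 1 = 2. Product = 220 × 2 = 440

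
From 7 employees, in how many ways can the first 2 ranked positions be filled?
P(7,2) = 7!/(7-2)! = 42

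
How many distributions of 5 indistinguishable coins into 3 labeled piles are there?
C(5+3-1, 3-1) = C(7, 2) = 21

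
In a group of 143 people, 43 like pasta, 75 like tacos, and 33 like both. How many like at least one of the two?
|A∪B| = |A| + |B| - |A∩B| = 43 + 75 - 33 = 85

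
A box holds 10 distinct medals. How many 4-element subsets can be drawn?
C(10,4) = 10!/(4!×6!) = 210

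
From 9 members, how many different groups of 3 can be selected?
C(9,3) = 9!/(3!×6!) = 84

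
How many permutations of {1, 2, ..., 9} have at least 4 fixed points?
Exactly j fixed points: C(9,j)·!(9-j); sum over j ≥ 4 (derangement numbers via !m = (m-1)·(!(m-1) + !(m-2)): !0..!5 = 1, 0, 1, 2, 9, 44). Σ_{j=4}^{9} C(9,j)·!(9-j) = C(9,4)·!5 + C(9,5)·!4 + C(9,6)·!3 + C(9,7)·!2 + C(9,8)·!1 + C(9,9)·!0 = 126·44 + 126·9 + 84·2 + 36·1 + 9·0 + 1·1 = 6883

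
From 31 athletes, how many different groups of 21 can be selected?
C(31,21) = 31!/(21!×10!) = 44352165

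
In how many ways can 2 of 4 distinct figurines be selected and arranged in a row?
P(4,2) = 4!/(4-2)! = 12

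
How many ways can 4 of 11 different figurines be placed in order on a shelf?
P(11,4) = 11!/(11-4)! = 7920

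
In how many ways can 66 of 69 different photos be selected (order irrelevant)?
C(69,66) = 69!/(66!×3!) = 52394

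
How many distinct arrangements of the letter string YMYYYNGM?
8! / (2! × 4! × 1! × 1!) = 840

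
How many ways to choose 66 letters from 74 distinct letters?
C(74,66) = 74!/(66!×8!) = 15071474661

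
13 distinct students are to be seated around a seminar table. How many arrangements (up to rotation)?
Circular: fix one position, arrange the rest. (13-1)! = 479001600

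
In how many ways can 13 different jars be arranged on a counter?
13! = 6227020800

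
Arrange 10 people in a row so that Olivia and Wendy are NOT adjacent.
Total - adjacent = 10! - (10-1)!×2 = 3628800 - 725760 = 2903040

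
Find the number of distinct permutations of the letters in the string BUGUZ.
5! / (1! × 1! × 2! × 1!) = 60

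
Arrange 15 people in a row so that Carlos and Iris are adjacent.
Treat as block: (15-1)! × 2! = 87178291200 × 2 = 174356582400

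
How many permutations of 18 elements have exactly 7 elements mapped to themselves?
Choose the 7 fixed points C(18,7) = 31824, derange the rest: !11 = Σ_{j=0}^{11} (-1)^j·11!/j! = 39916800 - 39916800 + 19958400 - 6652800 + 1663200 - 332640 + 55440 - 7920 + 990 - 110 + 11 - 1 = 14684570. Product = 31824 × 14684570 = 467321755680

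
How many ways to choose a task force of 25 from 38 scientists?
C(38,25) = 38!/(25!×13!) = 5414950296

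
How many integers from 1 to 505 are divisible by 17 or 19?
⌊505/17⌋ + ⌊505/19⌋ - ⌊505/323⌋ = 29 + 26 - 1 = 54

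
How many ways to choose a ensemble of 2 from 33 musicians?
C(33,2) = 33!/(2!×31!) = 528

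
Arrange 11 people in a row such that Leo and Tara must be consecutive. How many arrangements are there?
Treat the 2 as one block: (11-2+1)! × 2! = 3628800 × 2 = 7257600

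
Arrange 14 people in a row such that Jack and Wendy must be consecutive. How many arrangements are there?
Treat the 2 as one block: (14-2+1)! × 2! = 6227020800 × 2 = 12454041600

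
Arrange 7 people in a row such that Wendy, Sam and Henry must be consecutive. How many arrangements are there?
Treat the 3 as one block: (7-3+1)! × 3! = 120 × 6 = 720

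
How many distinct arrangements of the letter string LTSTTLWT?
8! / (1! × 1! × 2! × 4!) = 840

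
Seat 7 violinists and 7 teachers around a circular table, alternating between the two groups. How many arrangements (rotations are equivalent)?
Fix one of the violinists: (7-1)! ways for the remaining violinists, × 7! ways for the teachers = 720 × 5040 = 3628800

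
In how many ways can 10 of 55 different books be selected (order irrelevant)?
C(55,10) = 55!/(10!×45!) = 29248649430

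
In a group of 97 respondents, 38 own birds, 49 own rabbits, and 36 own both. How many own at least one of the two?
|A∪B| = |A| + |B| - |A∩B| = 38 + 49 - 36 = 51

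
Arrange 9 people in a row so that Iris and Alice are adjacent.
Treat as block: (9-1)! × 2! = 40320 × 2 = 80640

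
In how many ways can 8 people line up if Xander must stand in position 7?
Fix one position: (8-1)! = 5040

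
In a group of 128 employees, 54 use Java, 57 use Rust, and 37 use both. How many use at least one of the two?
|A∪B| = |A| + |B| - |A∩B| = 54 + 57 - 37 = 74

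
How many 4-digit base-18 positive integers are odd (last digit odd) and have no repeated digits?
Last∈{1,3,5,7,9,11,13,15,17}. Last=0: 0. Last nonzero: 9×16×P(16,2) = 34560. Total = 34560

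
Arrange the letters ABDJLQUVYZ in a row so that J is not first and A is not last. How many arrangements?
By inclusion-exclusion: 10! - 2×(10-1)! + (10-2)! = 3628800 - 725760 + 40320 = 2943360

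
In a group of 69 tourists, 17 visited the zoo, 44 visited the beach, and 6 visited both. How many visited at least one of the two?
|A∪B| = |A| + |B| - |A∩B| = 17 + 44 - 6 = 55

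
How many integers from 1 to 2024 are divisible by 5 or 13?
⌊2024/5⌋ + ⌊2024/13⌋ - ⌊2024/65⌋ = 404 + 155 - 31 = 528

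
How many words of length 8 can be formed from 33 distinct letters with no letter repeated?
P(33,8) = 33!/(33-8)! = 559809169920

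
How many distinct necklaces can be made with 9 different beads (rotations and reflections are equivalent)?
(9-1)!/2 = 40320/2 = 20160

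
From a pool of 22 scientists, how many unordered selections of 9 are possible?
C(22,9) = 22!/(9!×13!) = 497420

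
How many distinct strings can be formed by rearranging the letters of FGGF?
4! / (2! × 2!) = 6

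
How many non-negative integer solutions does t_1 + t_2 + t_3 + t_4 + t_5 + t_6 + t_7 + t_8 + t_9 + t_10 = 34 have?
C(34+10-1, 10-1) = C(43, 9) = 563921995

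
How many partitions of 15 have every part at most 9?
Let r_j(i) = number of partitions of i into parts ≤ j, for i = 0..15. r_1(i) = 1 for all i; r_j(i) = r_{j-1}(i) + r_j(i-j). Rows j = 2..9: ≤2: 1 1 2 2 3 3 4 4 5 5 6 6 7 7 8 8; ≤3: 1 1 2 3 4 5 7 8 10 12 14 16 19 21 24 27; ≤4: 1 1 2 3 5 6 9 11 15 18 23 27 34 39 47 54; ≤5: 1 1 2 3 5 7 10 13 18 23 30 37 47 57 70 84; ≤6: 1 1 2 3 5 7 11 14 20 26 35 44 58 71 90 110; ≤7: 1 1 2 3 5 7 11 15 21 28 38 49 65 82 105 131; ≤8: 1 1 2 3 5 7 11 15 22 29 40 52 70 89 116 146; ≤9: 1 1 2 3 5 7 11 15 22 30 41 54 73 94 123 157. r_9(15) = 157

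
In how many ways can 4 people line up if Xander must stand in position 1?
Fix one position: (4-1)! = 6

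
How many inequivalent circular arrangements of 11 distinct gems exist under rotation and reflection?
(11-1)!/2 = 3628800/2 = 1814400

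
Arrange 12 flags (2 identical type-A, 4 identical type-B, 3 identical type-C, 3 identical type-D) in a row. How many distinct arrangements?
12! / (2! × 4! × 3! × 3!) = 277200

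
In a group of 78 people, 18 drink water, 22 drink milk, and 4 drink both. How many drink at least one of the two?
|A∪B| = |A| + |B| - |A∩B| = 18 + 22 - 4 = 36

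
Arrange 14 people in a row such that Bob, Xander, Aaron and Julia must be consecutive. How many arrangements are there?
Treat the 4 as one block: (14-4+1)! × 4! = 39916800 × 24 = 958003200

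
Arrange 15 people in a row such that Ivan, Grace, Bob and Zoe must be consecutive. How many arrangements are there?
Treat the 4 as one block: (15-4+1)! × 4! = 479001600 × 24 = 11496038400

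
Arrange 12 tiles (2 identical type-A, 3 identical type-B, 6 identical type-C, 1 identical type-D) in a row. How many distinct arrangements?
12! / (2! × 3! × 6! × 1!) = 55440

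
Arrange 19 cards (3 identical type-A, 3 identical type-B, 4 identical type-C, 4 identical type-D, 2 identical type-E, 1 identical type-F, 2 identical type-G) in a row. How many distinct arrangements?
19! / (3! × 3! × 4! × 4! × 2! × 1! × 2!) = 1466593128000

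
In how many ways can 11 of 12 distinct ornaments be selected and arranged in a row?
P(12,11) = 12!/(12-11)! = 479001600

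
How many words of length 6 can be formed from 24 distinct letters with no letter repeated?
P(24,6) = 24!/(24-6)! = 96909120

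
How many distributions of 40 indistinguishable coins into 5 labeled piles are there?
C(40+5-1, 5-1) = C(44, 4) = 135751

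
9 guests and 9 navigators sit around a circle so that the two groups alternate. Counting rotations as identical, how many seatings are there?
Fix one of the guests: (9-1)! ways for the remaining guests, × 9! ways for the navigators = 40320 × 362880 = 14631321600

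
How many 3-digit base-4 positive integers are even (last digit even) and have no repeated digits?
Last∈{0,2}. Last=0: 6. Last nonzero: 1×2×P(2,1) = 4. Total = 10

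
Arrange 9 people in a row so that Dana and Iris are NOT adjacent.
Total - adjacent = 9! - (9-1)!×2 = 362880 - 80640 = 282240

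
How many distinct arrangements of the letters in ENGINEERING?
11! / (3! × 3! × 2! × 2! × 1!) = 277200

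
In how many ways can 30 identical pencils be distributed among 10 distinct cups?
C(30+10-1, 10-1) = C(39, 9) = 211915132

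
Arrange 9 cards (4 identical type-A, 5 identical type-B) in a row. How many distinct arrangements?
9! / (4! × 5!) = 126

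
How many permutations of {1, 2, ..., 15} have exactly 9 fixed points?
Choose the 9 fixed points C(15,9) = 5005, derange the rest: !6 = Σ_{j=0}^{6} (-1)^j·6!/j! = 720 - 720 + 360 - 120 + 30 - 6 + 1 = 265. Product = 5005 × 265 = 1326325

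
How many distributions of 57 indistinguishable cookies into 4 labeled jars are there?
C(57+4-1, 4-1) = C(60, 3) = 34220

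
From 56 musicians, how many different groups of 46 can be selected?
C(56,46) = 56!/(46!×10!) = 35607051480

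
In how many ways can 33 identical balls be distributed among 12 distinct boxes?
C(33+12-1, 12-1) = C(44, 11) = 7669339132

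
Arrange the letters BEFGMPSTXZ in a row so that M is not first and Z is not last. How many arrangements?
By inclusion-exclusion: 10! - 2×(10-1)! + (10-2)! = 3628800 - 725760 + 40320 = 2943360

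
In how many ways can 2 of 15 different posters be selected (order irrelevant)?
C(15,2) = 15!/(2!×13!) = 105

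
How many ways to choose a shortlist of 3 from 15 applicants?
C(15,3) = 15!/(3!×12!) = 455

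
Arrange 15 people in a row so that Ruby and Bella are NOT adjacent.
Total - adjacent = 15! - (15-1)!×2 = 1307674368000 - 174356582400 = 1133317785600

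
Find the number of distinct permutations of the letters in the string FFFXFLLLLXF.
11! / (4! × 2! × 5!) = 6930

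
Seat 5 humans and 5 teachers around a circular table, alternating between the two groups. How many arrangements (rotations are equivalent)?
Fix one of the humans: (5-1)! ways for the remaining humans, × 5! ways for the teachers = 24 × 120 = 2880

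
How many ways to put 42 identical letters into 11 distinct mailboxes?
C(42+11-1, 11-1) = C(52, 10) = 15820024220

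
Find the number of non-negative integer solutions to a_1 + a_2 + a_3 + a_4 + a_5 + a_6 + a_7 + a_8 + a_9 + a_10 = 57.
C(57+10-1, 10-1) = C(66, 9) = 37014131440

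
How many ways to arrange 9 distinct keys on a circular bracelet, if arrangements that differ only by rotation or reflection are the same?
(9-1)!/2 = 40320/2 = 20160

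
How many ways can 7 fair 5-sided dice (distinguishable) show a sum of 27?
Coefficient of x^27 in (x + x² + ... + x^5)^7. By inclusion-exclusion on dice exceeding 5: Σ_j (-1)^j C(7,j)·C(27-1-5j, 6) = C(7,0)·C(26,6) - C(7,1)·C(21,6) + C(7,2)·C(16,6) - C(7,3)·C(11,6) + C(7,4)·C(6,6) = 1·230230 - 7·54264 + 21·8008 - 35·462 + 35·1 = 2415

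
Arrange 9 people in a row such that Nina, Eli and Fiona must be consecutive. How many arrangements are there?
Treat the 3 as one block: (9-3+1)! × 3! = 5040 × 6 = 30240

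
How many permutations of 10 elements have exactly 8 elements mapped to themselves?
Choose the 8 fixed points C(10,8) = 45, derange the rest: !2 = Σ_{j=0}^{2} (-1)^j·2!/j! = 2 - 2 + 1 = 1. Product = 45 × 1 = 45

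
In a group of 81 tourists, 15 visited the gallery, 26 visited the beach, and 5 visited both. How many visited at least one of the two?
|A∪B| = |A| + |B| - |A∩B| = 15 + 26 - 5 = 36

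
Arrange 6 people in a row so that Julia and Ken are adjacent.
Treat as block: (6-1)! × 2! = 120 × 2 = 240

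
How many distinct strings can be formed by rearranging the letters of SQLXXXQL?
8! / (2! × 1! × 3! × 2!) = 1680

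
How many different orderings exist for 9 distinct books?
9! = 362880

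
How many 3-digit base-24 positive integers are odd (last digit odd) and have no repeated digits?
Last∈{1,3,5,7,9,11,13,15,17,19,21,23}. Last=0: 0. Last nonzero: 12×22×P(22,1) = 5808. Total = 5808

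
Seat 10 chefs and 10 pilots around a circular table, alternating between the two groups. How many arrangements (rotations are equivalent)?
Fix one of the chefs: (10-1)! ways for the remaining chefs, × 10! ways for the pilots = 362880 × 3628800 = 1316818944000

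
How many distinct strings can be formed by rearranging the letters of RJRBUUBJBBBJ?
12! / (2! × 2! × 5! × 3!) = 166320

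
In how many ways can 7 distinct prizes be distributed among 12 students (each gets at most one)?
P(12,7) = 12!/(12-7)! = 3991680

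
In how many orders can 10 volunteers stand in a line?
10! = 3628800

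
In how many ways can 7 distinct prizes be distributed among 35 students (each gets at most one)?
P(35,7) = 35!/(35-7)! = 33891580800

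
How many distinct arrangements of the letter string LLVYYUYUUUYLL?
13! / (4! × 1! × 4! × 4!) = 450450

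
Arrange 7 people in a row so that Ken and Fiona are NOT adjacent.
Total - adjacent = 7! - (7-1)!×2 = 5040 - 1440 = 3600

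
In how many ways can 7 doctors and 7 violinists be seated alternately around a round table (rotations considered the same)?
Fix one of the doctors: (7-1)! ways for the remaining doctors, × 7! ways for the violinists = 720 × 5040 = 3628800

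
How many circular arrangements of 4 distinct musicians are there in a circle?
Circular: fix one position, arrange the rest. (4-1)! = 6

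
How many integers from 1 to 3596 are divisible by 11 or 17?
⌊3596/11⌋ + ⌊3596/17⌋ - ⌊3596/187⌋ = 326 + 211 - 19 = 518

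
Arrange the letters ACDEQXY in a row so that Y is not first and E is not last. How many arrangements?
By inclusion-exclusion: 7! - 2×(7-1)! + (7-2)! = 5040 - 1440 + 120 = 3720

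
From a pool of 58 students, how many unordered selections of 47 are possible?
C(58,47) = 58!/(47!×11!) = 227692286640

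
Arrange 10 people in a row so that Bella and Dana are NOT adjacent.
Total - adjacent = 10! - (10-1)!×2 = 3628800 - 725760 = 2903040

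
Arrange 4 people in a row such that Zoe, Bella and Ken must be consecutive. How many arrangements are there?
Treat the 3 as one block: (4-3+1)! × 3! = 2 × 6 = 12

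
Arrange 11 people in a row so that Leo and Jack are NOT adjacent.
Total - adjacent = 11! - (11-1)!×2 = 39916800 - 7257600 = 32659200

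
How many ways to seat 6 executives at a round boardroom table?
Circular: fix one position, arrange the rest. (6-1)! = 120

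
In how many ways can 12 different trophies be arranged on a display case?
12! = 479001600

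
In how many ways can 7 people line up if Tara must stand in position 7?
Fix one position: (7-1)! = 720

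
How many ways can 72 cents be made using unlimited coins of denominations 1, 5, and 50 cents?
Coefficient of x^72 in 1/(1-x^1) · 1/(1-x^5) · 1/(1-x^50). Case on j = number of 50-cent coins (j = 0..1); remainder r = 72 - 50j is made from {1,5} in ⌊r/5⌋+1 ways. r = 72, 22 → 15 + 5 = 20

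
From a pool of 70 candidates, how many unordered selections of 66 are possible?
C(70,66) = 70!/(66!×4!) = 916895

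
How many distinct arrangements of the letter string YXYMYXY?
7! / (4! × 2! × 1!) = 105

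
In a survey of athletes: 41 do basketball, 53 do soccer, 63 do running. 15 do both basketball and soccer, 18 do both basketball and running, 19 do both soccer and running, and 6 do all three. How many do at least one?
|A∪B∪C| = 41+53+63-15-18-19+6 = 111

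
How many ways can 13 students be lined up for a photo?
13! = 6227020800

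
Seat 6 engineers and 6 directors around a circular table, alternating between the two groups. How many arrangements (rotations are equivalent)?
Fix one of the engineers: (6-1)! ways for the remaining engineers, × 6! ways for the directors = 120 × 720 = 86400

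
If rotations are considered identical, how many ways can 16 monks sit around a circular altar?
Circular: fix one position, arrange the rest. (16-1)! = 1307674368000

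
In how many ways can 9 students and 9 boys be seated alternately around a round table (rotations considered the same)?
Fix one of the students: (9-1)! ways for the remaining students, × 9! ways for the boys = 40320 × 362880 = 14631321600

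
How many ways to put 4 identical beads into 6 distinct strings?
C(4+6-1, 6-1) = C(9, 5) = 126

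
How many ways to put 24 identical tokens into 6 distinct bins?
C(24+6-1, 6-1) = C(29, 5) = 118755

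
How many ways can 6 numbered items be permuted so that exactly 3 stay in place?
Choose the 3 fixed points C(6,3) = 20, derange the rest: !3 = Σ_{j=0}^{3} (-1)^j·3!/j! = 6 - 6 + 3 - 1 = 2. Product = 20 × 2 = 40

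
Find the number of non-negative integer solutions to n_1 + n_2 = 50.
C(50+2-1, 2-1) = C(51, 1) = 51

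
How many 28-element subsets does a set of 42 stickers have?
C(42,28) = 42!/(28!×14!) = 52860229080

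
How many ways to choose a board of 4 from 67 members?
C(67,4) = 67!/(4!×63!) = 766480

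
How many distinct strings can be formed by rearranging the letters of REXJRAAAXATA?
12! / (1! × 2! × 2! × 1! × 5! × 1!) = 997920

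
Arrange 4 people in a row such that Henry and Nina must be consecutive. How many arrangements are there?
Treat the 2 as one block: (4-2+1)! × 2! = 6 × 2 = 12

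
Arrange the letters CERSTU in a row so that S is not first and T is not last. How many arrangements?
By inclusion-exclusion: 6! - 2×(6-1)! + (6-2)! = 720 - 240 + 24 = 504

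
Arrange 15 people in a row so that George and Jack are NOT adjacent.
Total - adjacent = 15! - (15-1)!×2 = 1307674368000 - 174356582400 = 1133317785600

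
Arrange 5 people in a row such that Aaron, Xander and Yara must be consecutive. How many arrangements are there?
Treat the 3 as one block: (5-3+1)! × 3! = 6 × 6 = 36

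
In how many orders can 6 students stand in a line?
6! = 720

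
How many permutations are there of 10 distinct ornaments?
10! = 3628800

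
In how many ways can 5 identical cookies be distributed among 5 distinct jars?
C(5+5-1, 5-1) = C(9, 4) = 126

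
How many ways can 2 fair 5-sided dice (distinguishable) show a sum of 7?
Coefficient of x^7 in (x + x² + ... + x^5)^2. By inclusion-exclusion on dice exceeding 5: Σ_j (-1)^j C(2,j)·C(7-1-5j, 1) = C(2,0)·C(6,1) - C(2,1)·C(1,1) = 1·6 - 2·1 = 4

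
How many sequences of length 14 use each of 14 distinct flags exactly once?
14! = 87178291200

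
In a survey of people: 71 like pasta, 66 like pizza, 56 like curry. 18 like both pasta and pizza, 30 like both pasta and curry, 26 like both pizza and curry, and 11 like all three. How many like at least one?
|A∪B∪C| = 71+66+56-18-30-26+11 = 130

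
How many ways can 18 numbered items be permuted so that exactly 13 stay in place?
Choose the 13 fixed points C(18,13) = 8568, derange the rest: !5 = Σ_{j=0}^{5} (-1)^j·5!/j! = 120 - 120 + 60 - 20 + 5 - 1 = 44. Product = 8568 × 44 = 376992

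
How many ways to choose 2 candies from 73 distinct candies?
C(73,2) = 73!/(2!×71!) = 2628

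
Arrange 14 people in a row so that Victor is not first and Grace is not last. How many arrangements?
By inclusion-exclusion: 14! - 2×(14-1)! + (14-2)! = 87178291200 - 12454041600 + 479001600 = 75203251200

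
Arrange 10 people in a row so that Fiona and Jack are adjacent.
Treat as block: (10-1)! × 2! = 362880 × 2 = 725760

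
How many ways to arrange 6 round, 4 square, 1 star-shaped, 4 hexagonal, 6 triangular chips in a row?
21! / (6! × 4! × 1! × 4! × 6!) = 171102531600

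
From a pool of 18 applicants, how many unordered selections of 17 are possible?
C(18,17) = 18!/(17!×1!) = 18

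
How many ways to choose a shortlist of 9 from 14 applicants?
C(14,9) = 14!/(9!×5!) = 2002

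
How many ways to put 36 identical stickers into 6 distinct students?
C(36+6-1, 6-1) = C(41, 5) = 749398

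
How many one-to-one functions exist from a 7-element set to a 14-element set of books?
P(14,7) = 14!/(14-7)! = 17297280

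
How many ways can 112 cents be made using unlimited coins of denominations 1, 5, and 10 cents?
Coefficient of x^112 in 1/(1-x^1) · 1/(1-x^5) · 1/(1-x^10). Case on j = number of 10-cent coins (j = 0..11); remainder r = 112 - 10j is made from {1,5} in ⌊r/5⌋+1 ways. r = 112, 102, 92, 82, 72, 62, 52, 42, 32, 22, 12, 2 → 23 + 21 + 19 + 17 + 15 + 13 + 11 + 9 + 7 + 5 + 3 + 1 = 144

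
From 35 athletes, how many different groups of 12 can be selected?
C(35,12) = 35!/(12!×23!) = 834451800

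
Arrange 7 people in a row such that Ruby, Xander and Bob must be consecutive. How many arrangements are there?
Treat the 3 as one block: (7-3+1)! × 3! = 120 × 6 = 720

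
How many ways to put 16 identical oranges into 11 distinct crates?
C(16+11-1, 11-1) = C(26, 10) = 5311735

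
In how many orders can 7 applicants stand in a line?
7! = 5040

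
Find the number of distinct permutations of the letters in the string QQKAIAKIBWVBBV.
14! / (2! × 3! × 2! × 2! × 2! × 2! × 1!) = 454053600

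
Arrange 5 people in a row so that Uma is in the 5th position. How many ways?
Fix one position: (5-1)! = 24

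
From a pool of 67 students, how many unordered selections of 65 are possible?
C(67,65) = 67!/(65!×2!) = 2211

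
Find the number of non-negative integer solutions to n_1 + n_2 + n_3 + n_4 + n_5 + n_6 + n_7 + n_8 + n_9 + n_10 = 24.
C(24+10-1, 10-1) = C(33, 9) = 38567100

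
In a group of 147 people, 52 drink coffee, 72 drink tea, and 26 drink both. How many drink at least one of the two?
|A∪B| = |A| + |B| - |A∩B| = 52 + 72 - 26 = 98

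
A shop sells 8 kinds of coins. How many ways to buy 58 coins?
C(58+8-1, 8-1) = C(65, 7) = 696190560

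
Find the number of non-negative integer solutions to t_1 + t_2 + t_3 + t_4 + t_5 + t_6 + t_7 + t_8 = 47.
C(47+8-1, 8-1) = C(54, 7) = 177100560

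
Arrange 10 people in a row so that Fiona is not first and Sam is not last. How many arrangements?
By inclusion-exclusion: 10! - 2×(10-1)! + (10-2)! = 3628800 - 725760 + 40320 = 2943360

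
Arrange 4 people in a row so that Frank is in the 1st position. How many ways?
Fix one position: (4-1)! = 6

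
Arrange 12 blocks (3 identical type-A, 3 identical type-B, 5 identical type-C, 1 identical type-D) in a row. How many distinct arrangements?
12! / (3! × 3! × 5! × 1!) = 110880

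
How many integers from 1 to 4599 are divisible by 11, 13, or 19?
⌊4599/11⌋+⌊4599/13⌋+⌊4599/19⌋ - ⌊4599/143⌋-⌊4599/209⌋-⌊4599/247⌋ + ⌊4599/2717⌋ = 418+353+242 - 32-22-18 + 1 = 942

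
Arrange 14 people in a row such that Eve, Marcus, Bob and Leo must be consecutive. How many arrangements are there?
Treat the 4 as one block: (14-4+1)! × 4! = 39916800 × 24 = 958003200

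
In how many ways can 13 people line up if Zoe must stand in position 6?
Fix one position: (13-1)! = 479001600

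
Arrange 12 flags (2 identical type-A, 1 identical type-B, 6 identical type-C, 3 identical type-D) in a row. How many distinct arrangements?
12! / (2! × 1! × 6! × 3!) = 55440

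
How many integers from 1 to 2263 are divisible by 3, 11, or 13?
⌊2263/3⌋+⌊2263/11⌋+⌊2263/13⌋ - ⌊2263/33⌋-⌊2263/39⌋-⌊2263/143⌋ + ⌊2263/429⌋ = 754+205+174 - 68-58-15 + 5 = 997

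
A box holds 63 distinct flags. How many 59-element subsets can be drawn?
C(63,59) = 63!/(59!×4!) = 595665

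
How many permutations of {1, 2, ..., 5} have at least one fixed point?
Complement of the derangements. !5 = Σ_{j=0}^{5} (-1)^j·5!/j! = 120 - 120 + 60 - 20 + 5 - 1 = 44. 5! - !5 = 120 - 44 = 76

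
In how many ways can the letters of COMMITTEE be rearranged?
9! / (1! × 1! × 2! × 1! × 2! × 2!) = 45360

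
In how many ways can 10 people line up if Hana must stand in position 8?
Fix one position: (10-1)! = 362880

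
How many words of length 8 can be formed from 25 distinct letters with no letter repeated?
P(25,8) = 25!/(25-8)! = 43609104000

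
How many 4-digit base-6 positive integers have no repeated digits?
First digit: 5 choices (nonzero). Then descending: 5 × 5 × 4 × 3 = 300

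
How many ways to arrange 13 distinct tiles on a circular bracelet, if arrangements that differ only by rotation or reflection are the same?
(13-1)!/2 = 479001600/2 = 239500800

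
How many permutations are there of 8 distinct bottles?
8! = 40320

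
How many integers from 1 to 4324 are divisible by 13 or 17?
⌊4324/13⌋ + ⌊4324/17⌋ - ⌊4324/221⌋ = 332 + 254 - 19 = 567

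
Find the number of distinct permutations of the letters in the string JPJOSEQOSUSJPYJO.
16! / (4! × 1! × 1! × 1! × 3! × 1! × 3! × 2!) = 12108096000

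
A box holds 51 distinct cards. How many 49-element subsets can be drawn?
C(51,49) = 51!/(49!×2!) = 1275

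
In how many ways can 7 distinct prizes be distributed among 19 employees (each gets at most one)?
P(19,7) = 19!/(19-7)! = 253955520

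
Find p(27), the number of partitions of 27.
Pentagonal recurrence p(n) = p(n-1) + p(n-2) - p(n-5) - p(n-7) + p(n-12) + p(n-15) - ... gives p(0..26) = 1, 1, 2, 3, 5, 7, 11, 15, 22, 30, 42, 56, 77, 101, 135, 176, 231, 297, 385, 490, 627, 792, 1002, 1255, 1575, 1958, 2436. p(27) = p(26) + p(25) - p(22) - p(20) + p(15) + p(12) - p(5) - p(1) = 2436 + 1958 - 1002 - 627 + 176 + 77 - 7 - 1 = 3010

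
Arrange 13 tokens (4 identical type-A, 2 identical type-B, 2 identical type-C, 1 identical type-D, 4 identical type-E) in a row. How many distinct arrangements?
13! / (4! × 2! × 2! × 1! × 4!) = 2702700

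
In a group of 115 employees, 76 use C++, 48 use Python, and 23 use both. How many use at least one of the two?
|A∪B| = |A| + |B| - |A∩B| = 76 + 48 - 23 = 101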